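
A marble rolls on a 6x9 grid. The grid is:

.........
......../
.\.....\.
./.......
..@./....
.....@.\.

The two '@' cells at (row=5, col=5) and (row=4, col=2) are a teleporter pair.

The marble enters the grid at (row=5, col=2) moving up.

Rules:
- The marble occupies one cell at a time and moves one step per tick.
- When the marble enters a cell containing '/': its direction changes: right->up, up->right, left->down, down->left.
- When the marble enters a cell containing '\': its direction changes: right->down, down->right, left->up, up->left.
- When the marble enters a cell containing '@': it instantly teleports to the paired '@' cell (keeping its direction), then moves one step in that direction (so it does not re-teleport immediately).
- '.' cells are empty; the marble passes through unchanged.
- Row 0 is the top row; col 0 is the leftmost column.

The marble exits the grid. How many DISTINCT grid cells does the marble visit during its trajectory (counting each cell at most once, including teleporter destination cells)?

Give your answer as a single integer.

Step 1: enter (5,2), '.' pass, move up to (4,2)
Step 2: enter (4,2), '@' teleport (4,2)->(5,5), also enter (5,5), move up to (4,5)
Step 3: enter (4,5), '.' pass, move up to (3,5)
Step 4: enter (3,5), '.' pass, move up to (2,5)
Step 5: enter (2,5), '.' pass, move up to (1,5)
Step 6: enter (1,5), '.' pass, move up to (0,5)
Step 7: enter (0,5), '.' pass, move up to (-1,5)
Step 8: at (-1,5) — EXIT via top edge, pos 5
Distinct cells visited: 8 (path length 8)

Answer: 8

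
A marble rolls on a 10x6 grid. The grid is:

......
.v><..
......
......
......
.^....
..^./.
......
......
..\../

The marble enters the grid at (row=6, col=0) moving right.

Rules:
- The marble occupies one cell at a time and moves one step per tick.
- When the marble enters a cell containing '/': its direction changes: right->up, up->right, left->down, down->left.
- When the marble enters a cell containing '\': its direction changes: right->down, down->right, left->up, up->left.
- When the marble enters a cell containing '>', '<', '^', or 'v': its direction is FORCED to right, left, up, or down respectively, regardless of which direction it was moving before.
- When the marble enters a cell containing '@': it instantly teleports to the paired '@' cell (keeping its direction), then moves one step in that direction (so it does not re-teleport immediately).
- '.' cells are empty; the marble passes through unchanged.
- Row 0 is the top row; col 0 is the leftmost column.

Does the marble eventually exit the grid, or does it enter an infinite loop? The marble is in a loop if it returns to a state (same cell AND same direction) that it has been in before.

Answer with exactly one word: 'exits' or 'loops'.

Answer: loops

Derivation:
Step 1: enter (6,0), '.' pass, move right to (6,1)
Step 2: enter (6,1), '.' pass, move right to (6,2)
Step 3: enter (6,2), '^' forces right->up, move up to (5,2)
Step 4: enter (5,2), '.' pass, move up to (4,2)
Step 5: enter (4,2), '.' pass, move up to (3,2)
Step 6: enter (3,2), '.' pass, move up to (2,2)
Step 7: enter (2,2), '.' pass, move up to (1,2)
Step 8: enter (1,2), '>' forces up->right, move right to (1,3)
Step 9: enter (1,3), '<' forces right->left, move left to (1,2)
Step 10: enter (1,2), '>' forces left->right, move right to (1,3)
Step 11: at (1,3) dir=right — LOOP DETECTED (seen before)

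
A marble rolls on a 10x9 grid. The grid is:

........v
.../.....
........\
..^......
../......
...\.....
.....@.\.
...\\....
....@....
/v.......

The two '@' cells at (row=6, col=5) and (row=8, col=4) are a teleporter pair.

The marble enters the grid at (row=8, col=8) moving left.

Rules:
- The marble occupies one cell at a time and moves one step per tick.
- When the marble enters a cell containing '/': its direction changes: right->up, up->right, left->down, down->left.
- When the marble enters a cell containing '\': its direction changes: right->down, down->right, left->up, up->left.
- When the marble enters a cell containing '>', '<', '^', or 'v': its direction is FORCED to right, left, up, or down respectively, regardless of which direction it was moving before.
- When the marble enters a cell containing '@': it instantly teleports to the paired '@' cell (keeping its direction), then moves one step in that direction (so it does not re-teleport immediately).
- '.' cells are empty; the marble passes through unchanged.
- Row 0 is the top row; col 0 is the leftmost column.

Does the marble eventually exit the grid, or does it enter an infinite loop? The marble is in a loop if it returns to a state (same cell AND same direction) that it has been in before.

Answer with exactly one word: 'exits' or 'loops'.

Answer: exits

Derivation:
Step 1: enter (8,8), '.' pass, move left to (8,7)
Step 2: enter (8,7), '.' pass, move left to (8,6)
Step 3: enter (8,6), '.' pass, move left to (8,5)
Step 4: enter (8,5), '.' pass, move left to (8,4)
Step 5: enter (8,4), '@' teleport (8,4)->(6,5), also enter (6,5), move left to (6,4)
Step 6: enter (6,4), '.' pass, move left to (6,3)
Step 7: enter (6,3), '.' pass, move left to (6,2)
Step 8: enter (6,2), '.' pass, move left to (6,1)
Step 9: enter (6,1), '.' pass, move left to (6,0)
Step 10: enter (6,0), '.' pass, move left to (6,-1)
Step 11: at (6,-1) — EXIT via left edge, pos 6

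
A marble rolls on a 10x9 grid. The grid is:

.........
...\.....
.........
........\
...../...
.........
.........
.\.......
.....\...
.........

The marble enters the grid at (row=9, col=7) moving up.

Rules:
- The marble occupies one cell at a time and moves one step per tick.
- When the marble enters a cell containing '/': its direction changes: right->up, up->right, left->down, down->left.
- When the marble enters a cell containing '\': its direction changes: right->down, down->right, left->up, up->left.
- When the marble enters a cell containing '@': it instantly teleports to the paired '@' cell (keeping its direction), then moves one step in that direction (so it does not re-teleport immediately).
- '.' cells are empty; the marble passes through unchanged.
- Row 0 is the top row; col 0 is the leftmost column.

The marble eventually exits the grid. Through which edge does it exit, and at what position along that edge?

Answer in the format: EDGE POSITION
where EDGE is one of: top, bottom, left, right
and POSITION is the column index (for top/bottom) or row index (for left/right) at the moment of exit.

Step 1: enter (9,7), '.' pass, move up to (8,7)
Step 2: enter (8,7), '.' pass, move up to (7,7)
Step 3: enter (7,7), '.' pass, move up to (6,7)
Step 4: enter (6,7), '.' pass, move up to (5,7)
Step 5: enter (5,7), '.' pass, move up to (4,7)
Step 6: enter (4,7), '.' pass, move up to (3,7)
Step 7: enter (3,7), '.' pass, move up to (2,7)
Step 8: enter (2,7), '.' pass, move up to (1,7)
Step 9: enter (1,7), '.' pass, move up to (0,7)
Step 10: enter (0,7), '.' pass, move up to (-1,7)
Step 11: at (-1,7) — EXIT via top edge, pos 7

Answer: top 7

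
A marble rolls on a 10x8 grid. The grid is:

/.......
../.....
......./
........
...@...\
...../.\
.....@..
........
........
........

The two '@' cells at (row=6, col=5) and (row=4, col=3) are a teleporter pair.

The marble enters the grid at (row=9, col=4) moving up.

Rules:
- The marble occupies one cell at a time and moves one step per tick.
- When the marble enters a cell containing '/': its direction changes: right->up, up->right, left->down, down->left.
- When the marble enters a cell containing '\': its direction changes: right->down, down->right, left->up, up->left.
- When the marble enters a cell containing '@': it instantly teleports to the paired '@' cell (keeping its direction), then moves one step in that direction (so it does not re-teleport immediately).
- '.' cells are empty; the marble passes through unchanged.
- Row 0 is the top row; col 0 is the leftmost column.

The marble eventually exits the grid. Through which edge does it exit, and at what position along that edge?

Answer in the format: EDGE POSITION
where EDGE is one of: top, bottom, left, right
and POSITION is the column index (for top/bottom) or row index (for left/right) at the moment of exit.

Step 1: enter (9,4), '.' pass, move up to (8,4)
Step 2: enter (8,4), '.' pass, move up to (7,4)
Step 3: enter (7,4), '.' pass, move up to (6,4)
Step 4: enter (6,4), '.' pass, move up to (5,4)
Step 5: enter (5,4), '.' pass, move up to (4,4)
Step 6: enter (4,4), '.' pass, move up to (3,4)
Step 7: enter (3,4), '.' pass, move up to (2,4)
Step 8: enter (2,4), '.' pass, move up to (1,4)
Step 9: enter (1,4), '.' pass, move up to (0,4)
Step 10: enter (0,4), '.' pass, move up to (-1,4)
Step 11: at (-1,4) — EXIT via top edge, pos 4

Answer: top 4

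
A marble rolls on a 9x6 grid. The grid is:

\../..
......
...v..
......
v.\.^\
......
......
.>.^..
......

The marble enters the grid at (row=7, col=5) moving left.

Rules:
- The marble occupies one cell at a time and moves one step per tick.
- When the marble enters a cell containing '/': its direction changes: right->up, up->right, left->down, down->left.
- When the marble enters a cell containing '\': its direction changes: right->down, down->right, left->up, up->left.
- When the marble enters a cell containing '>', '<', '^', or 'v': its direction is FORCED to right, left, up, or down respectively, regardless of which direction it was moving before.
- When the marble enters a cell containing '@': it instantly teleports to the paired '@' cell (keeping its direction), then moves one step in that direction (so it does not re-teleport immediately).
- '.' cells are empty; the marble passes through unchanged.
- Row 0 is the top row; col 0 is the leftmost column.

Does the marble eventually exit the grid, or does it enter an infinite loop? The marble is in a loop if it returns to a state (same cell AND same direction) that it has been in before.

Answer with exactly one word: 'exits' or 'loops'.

Answer: loops

Derivation:
Step 1: enter (7,5), '.' pass, move left to (7,4)
Step 2: enter (7,4), '.' pass, move left to (7,3)
Step 3: enter (7,3), '^' forces left->up, move up to (6,3)
Step 4: enter (6,3), '.' pass, move up to (5,3)
Step 5: enter (5,3), '.' pass, move up to (4,3)
Step 6: enter (4,3), '.' pass, move up to (3,3)
Step 7: enter (3,3), '.' pass, move up to (2,3)
Step 8: enter (2,3), 'v' forces up->down, move down to (3,3)
Step 9: enter (3,3), '.' pass, move down to (4,3)
Step 10: enter (4,3), '.' pass, move down to (5,3)
Step 11: enter (5,3), '.' pass, move down to (6,3)
Step 12: enter (6,3), '.' pass, move down to (7,3)
Step 13: enter (7,3), '^' forces down->up, move up to (6,3)
Step 14: at (6,3) dir=up — LOOP DETECTED (seen before)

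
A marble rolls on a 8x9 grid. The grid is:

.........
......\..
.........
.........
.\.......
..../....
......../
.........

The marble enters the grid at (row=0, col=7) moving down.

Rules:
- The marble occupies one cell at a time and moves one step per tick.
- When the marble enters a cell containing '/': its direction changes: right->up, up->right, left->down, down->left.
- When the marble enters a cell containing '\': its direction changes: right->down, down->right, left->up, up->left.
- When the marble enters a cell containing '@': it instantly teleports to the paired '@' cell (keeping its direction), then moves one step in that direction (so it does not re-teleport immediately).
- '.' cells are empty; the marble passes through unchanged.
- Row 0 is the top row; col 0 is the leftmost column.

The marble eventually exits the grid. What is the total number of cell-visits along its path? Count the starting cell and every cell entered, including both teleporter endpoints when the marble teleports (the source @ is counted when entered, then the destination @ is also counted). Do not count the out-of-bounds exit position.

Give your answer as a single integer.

Step 1: enter (0,7), '.' pass, move down to (1,7)
Step 2: enter (1,7), '.' pass, move down to (2,7)
Step 3: enter (2,7), '.' pass, move down to (3,7)
Step 4: enter (3,7), '.' pass, move down to (4,7)
Step 5: enter (4,7), '.' pass, move down to (5,7)
Step 6: enter (5,7), '.' pass, move down to (6,7)
Step 7: enter (6,7), '.' pass, move down to (7,7)
Step 8: enter (7,7), '.' pass, move down to (8,7)
Step 9: at (8,7) — EXIT via bottom edge, pos 7
Path length (cell visits): 8

Answer: 8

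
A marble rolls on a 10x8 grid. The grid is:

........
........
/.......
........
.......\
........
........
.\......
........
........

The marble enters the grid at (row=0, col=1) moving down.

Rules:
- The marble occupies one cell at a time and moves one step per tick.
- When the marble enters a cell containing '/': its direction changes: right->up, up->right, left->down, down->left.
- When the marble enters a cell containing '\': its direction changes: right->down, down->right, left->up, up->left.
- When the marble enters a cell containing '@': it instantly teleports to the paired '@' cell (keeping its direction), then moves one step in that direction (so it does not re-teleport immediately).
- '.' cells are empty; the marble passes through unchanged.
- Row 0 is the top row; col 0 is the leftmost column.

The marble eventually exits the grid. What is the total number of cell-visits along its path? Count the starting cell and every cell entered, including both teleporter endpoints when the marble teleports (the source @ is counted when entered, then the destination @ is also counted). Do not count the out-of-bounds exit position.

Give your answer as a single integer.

Step 1: enter (0,1), '.' pass, move down to (1,1)
Step 2: enter (1,1), '.' pass, move down to (2,1)
Step 3: enter (2,1), '.' pass, move down to (3,1)
Step 4: enter (3,1), '.' pass, move down to (4,1)
Step 5: enter (4,1), '.' pass, move down to (5,1)
Step 6: enter (5,1), '.' pass, move down to (6,1)
Step 7: enter (6,1), '.' pass, move down to (7,1)
Step 8: enter (7,1), '\' deflects down->right, move right to (7,2)
Step 9: enter (7,2), '.' pass, move right to (7,3)
Step 10: enter (7,3), '.' pass, move right to (7,4)
Step 11: enter (7,4), '.' pass, move right to (7,5)
Step 12: enter (7,5), '.' pass, move right to (7,6)
Step 13: enter (7,6), '.' pass, move right to (7,7)
Step 14: enter (7,7), '.' pass, move right to (7,8)
Step 15: at (7,8) — EXIT via right edge, pos 7
Path length (cell visits): 14

Answer: 14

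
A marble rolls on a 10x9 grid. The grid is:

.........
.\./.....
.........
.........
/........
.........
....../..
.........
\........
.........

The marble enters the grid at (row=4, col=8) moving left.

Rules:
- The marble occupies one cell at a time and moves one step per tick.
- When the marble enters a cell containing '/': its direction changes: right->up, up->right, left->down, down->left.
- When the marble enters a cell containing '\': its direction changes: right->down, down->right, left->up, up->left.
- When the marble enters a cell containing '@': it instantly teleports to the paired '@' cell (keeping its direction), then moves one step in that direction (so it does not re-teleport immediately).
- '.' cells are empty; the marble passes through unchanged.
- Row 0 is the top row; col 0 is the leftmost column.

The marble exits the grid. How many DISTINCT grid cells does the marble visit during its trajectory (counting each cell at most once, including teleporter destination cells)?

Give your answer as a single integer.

Step 1: enter (4,8), '.' pass, move left to (4,7)
Step 2: enter (4,7), '.' pass, move left to (4,6)
Step 3: enter (4,6), '.' pass, move left to (4,5)
Step 4: enter (4,5), '.' pass, move left to (4,4)
Step 5: enter (4,4), '.' pass, move left to (4,3)
Step 6: enter (4,3), '.' pass, move left to (4,2)
Step 7: enter (4,2), '.' pass, move left to (4,1)
Step 8: enter (4,1), '.' pass, move left to (4,0)
Step 9: enter (4,0), '/' deflects left->down, move down to (5,0)
Step 10: enter (5,0), '.' pass, move down to (6,0)
Step 11: enter (6,0), '.' pass, move down to (7,0)
Step 12: enter (7,0), '.' pass, move down to (8,0)
Step 13: enter (8,0), '\' deflects down->right, move right to (8,1)
Step 14: enter (8,1), '.' pass, move right to (8,2)
Step 15: enter (8,2), '.' pass, move right to (8,3)
Step 16: enter (8,3), '.' pass, move right to (8,4)
Step 17: enter (8,4), '.' pass, move right to (8,5)
Step 18: enter (8,5), '.' pass, move right to (8,6)
Step 19: enter (8,6), '.' pass, move right to (8,7)
Step 20: enter (8,7), '.' pass, move right to (8,8)
Step 21: enter (8,8), '.' pass, move right to (8,9)
Step 22: at (8,9) — EXIT via right edge, pos 8
Distinct cells visited: 21 (path length 21)

Answer: 21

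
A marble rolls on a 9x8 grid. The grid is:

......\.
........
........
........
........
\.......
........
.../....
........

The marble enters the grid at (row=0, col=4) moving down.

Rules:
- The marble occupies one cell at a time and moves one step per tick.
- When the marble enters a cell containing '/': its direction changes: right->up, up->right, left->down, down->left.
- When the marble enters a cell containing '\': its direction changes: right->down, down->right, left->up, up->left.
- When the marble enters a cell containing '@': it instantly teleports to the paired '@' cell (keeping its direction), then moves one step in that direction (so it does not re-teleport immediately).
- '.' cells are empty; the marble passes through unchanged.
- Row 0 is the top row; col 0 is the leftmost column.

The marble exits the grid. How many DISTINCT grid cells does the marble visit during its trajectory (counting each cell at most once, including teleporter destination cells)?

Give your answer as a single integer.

Step 1: enter (0,4), '.' pass, move down to (1,4)
Step 2: enter (1,4), '.' pass, move down to (2,4)
Step 3: enter (2,4), '.' pass, move down to (3,4)
Step 4: enter (3,4), '.' pass, move down to (4,4)
Step 5: enter (4,4), '.' pass, move down to (5,4)
Step 6: enter (5,4), '.' pass, move down to (6,4)
Step 7: enter (6,4), '.' pass, move down to (7,4)
Step 8: enter (7,4), '.' pass, move down to (8,4)
Step 9: enter (8,4), '.' pass, move down to (9,4)
Step 10: at (9,4) — EXIT via bottom edge, pos 4
Distinct cells visited: 9 (path length 9)

Answer: 9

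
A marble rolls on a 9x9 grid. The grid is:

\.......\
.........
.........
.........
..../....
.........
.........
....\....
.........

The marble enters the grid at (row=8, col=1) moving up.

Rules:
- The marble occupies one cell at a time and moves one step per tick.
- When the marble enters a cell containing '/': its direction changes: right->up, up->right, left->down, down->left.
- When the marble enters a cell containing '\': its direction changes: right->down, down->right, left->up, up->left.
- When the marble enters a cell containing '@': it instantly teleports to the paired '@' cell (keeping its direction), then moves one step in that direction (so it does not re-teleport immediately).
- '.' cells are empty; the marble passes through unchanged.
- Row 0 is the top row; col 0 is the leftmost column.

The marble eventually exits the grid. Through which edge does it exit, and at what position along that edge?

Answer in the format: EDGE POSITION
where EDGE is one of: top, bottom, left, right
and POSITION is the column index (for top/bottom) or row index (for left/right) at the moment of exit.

Answer: top 1

Derivation:
Step 1: enter (8,1), '.' pass, move up to (7,1)
Step 2: enter (7,1), '.' pass, move up to (6,1)
Step 3: enter (6,1), '.' pass, move up to (5,1)
Step 4: enter (5,1), '.' pass, move up to (4,1)
Step 5: enter (4,1), '.' pass, move up to (3,1)
Step 6: enter (3,1), '.' pass, move up to (2,1)
Step 7: enter (2,1), '.' pass, move up to (1,1)
Step 8: enter (1,1), '.' pass, move up to (0,1)
Step 9: enter (0,1), '.' pass, move up to (-1,1)
Step 10: at (-1,1) — EXIT via top edge, pos 1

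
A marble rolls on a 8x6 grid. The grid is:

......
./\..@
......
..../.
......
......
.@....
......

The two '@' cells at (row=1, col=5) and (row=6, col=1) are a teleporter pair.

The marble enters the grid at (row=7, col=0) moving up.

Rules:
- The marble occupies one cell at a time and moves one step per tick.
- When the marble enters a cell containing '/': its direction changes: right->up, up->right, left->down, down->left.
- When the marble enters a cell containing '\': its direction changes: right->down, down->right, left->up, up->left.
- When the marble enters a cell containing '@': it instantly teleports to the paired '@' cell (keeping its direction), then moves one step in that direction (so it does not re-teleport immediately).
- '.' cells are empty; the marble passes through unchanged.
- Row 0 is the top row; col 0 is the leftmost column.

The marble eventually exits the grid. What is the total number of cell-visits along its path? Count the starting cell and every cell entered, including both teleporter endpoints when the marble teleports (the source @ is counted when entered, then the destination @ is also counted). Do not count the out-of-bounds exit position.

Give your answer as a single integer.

Answer: 8

Derivation:
Step 1: enter (7,0), '.' pass, move up to (6,0)
Step 2: enter (6,0), '.' pass, move up to (5,0)
Step 3: enter (5,0), '.' pass, move up to (4,0)
Step 4: enter (4,0), '.' pass, move up to (3,0)
Step 5: enter (3,0), '.' pass, move up to (2,0)
Step 6: enter (2,0), '.' pass, move up to (1,0)
Step 7: enter (1,0), '.' pass, move up to (0,0)
Step 8: enter (0,0), '.' pass, move up to (-1,0)
Step 9: at (-1,0) — EXIT via top edge, pos 0
Path length (cell visits): 8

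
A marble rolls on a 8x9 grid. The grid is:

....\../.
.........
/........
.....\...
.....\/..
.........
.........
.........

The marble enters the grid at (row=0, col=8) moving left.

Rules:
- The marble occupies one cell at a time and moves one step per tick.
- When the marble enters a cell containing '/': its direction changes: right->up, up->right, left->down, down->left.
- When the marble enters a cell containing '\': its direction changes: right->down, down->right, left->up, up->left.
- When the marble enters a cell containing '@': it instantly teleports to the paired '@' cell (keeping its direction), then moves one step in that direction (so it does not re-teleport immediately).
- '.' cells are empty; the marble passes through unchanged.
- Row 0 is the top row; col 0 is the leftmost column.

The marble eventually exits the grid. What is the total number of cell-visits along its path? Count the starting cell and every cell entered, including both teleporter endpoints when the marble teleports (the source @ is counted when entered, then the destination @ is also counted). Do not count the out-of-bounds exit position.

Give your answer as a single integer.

Answer: 9

Derivation:
Step 1: enter (0,8), '.' pass, move left to (0,7)
Step 2: enter (0,7), '/' deflects left->down, move down to (1,7)
Step 3: enter (1,7), '.' pass, move down to (2,7)
Step 4: enter (2,7), '.' pass, move down to (3,7)
Step 5: enter (3,7), '.' pass, move down to (4,7)
Step 6: enter (4,7), '.' pass, move down to (5,7)
Step 7: enter (5,7), '.' pass, move down to (6,7)
Step 8: enter (6,7), '.' pass, move down to (7,7)
Step 9: enter (7,7), '.' pass, move down to (8,7)
Step 10: at (8,7) — EXIT via bottom edge, pos 7
Path length (cell visits): 9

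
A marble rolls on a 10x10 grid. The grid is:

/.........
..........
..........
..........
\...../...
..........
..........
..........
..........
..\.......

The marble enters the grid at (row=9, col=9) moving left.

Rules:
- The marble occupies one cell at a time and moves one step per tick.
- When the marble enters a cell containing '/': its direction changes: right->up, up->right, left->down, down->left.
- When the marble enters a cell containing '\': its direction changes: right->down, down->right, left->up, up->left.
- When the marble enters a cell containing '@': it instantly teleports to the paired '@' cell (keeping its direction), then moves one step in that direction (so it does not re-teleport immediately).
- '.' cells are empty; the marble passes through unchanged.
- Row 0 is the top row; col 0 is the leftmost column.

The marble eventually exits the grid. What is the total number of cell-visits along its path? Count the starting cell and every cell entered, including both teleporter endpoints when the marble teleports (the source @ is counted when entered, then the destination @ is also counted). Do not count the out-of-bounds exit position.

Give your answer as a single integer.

Step 1: enter (9,9), '.' pass, move left to (9,8)
Step 2: enter (9,8), '.' pass, move left to (9,7)
Step 3: enter (9,7), '.' pass, move left to (9,6)
Step 4: enter (9,6), '.' pass, move left to (9,5)
Step 5: enter (9,5), '.' pass, move left to (9,4)
Step 6: enter (9,4), '.' pass, move left to (9,3)
Step 7: enter (9,3), '.' pass, move left to (9,2)
Step 8: enter (9,2), '\' deflects left->up, move up to (8,2)
Step 9: enter (8,2), '.' pass, move up to (7,2)
Step 10: enter (7,2), '.' pass, move up to (6,2)
Step 11: enter (6,2), '.' pass, move up to (5,2)
Step 12: enter (5,2), '.' pass, move up to (4,2)
Step 13: enter (4,2), '.' pass, move up to (3,2)
Step 14: enter (3,2), '.' pass, move up to (2,2)
Step 15: enter (2,2), '.' pass, move up to (1,2)
Step 16: enter (1,2), '.' pass, move up to (0,2)
Step 17: enter (0,2), '.' pass, move up to (-1,2)
Step 18: at (-1,2) — EXIT via top edge, pos 2
Path length (cell visits): 17

Answer: 17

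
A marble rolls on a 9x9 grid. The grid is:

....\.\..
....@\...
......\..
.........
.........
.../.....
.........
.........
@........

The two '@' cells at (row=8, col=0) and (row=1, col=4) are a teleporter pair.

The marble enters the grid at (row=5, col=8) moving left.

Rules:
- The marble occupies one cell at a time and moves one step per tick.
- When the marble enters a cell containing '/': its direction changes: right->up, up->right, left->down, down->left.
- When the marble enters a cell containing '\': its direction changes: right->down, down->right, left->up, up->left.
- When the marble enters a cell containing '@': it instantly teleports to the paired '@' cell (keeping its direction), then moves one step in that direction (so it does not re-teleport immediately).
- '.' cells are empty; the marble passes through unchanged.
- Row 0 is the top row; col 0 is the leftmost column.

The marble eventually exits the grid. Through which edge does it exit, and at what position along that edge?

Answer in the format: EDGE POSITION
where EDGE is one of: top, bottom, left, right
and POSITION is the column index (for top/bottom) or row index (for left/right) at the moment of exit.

Answer: bottom 3

Derivation:
Step 1: enter (5,8), '.' pass, move left to (5,7)
Step 2: enter (5,7), '.' pass, move left to (5,6)
Step 3: enter (5,6), '.' pass, move left to (5,5)
Step 4: enter (5,5), '.' pass, move left to (5,4)
Step 5: enter (5,4), '.' pass, move left to (5,3)
Step 6: enter (5,3), '/' deflects left->down, move down to (6,3)
Step 7: enter (6,3), '.' pass, move down to (7,3)
Step 8: enter (7,3), '.' pass, move down to (8,3)
Step 9: enter (8,3), '.' pass, move down to (9,3)
Step 10: at (9,3) — EXIT via bottom edge, pos 3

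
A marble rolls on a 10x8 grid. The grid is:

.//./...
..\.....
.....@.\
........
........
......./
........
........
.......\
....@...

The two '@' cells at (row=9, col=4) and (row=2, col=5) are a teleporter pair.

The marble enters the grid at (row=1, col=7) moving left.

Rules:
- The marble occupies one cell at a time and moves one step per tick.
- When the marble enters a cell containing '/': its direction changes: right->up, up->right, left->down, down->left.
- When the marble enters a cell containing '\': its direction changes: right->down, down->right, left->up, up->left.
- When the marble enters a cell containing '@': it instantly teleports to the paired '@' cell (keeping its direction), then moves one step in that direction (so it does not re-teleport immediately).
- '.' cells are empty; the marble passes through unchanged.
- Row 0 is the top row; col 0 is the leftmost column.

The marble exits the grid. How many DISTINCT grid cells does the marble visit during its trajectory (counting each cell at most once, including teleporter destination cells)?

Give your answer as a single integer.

Answer: 9

Derivation:
Step 1: enter (1,7), '.' pass, move left to (1,6)
Step 2: enter (1,6), '.' pass, move left to (1,5)
Step 3: enter (1,5), '.' pass, move left to (1,4)
Step 4: enter (1,4), '.' pass, move left to (1,3)
Step 5: enter (1,3), '.' pass, move left to (1,2)
Step 6: enter (1,2), '\' deflects left->up, move up to (0,2)
Step 7: enter (0,2), '/' deflects up->right, move right to (0,3)
Step 8: enter (0,3), '.' pass, move right to (0,4)
Step 9: enter (0,4), '/' deflects right->up, move up to (-1,4)
Step 10: at (-1,4) — EXIT via top edge, pos 4
Distinct cells visited: 9 (path length 9)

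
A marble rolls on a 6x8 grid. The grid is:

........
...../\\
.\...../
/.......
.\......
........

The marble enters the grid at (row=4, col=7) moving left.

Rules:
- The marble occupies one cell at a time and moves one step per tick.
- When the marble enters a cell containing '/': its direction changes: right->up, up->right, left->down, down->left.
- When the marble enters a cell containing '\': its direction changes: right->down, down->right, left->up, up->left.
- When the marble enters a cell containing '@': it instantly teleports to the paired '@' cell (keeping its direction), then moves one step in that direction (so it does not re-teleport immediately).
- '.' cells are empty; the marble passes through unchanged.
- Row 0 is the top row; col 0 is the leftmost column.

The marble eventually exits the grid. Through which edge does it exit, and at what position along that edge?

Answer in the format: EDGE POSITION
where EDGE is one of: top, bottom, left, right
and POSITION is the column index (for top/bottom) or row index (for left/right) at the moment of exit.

Step 1: enter (4,7), '.' pass, move left to (4,6)
Step 2: enter (4,6), '.' pass, move left to (4,5)
Step 3: enter (4,5), '.' pass, move left to (4,4)
Step 4: enter (4,4), '.' pass, move left to (4,3)
Step 5: enter (4,3), '.' pass, move left to (4,2)
Step 6: enter (4,2), '.' pass, move left to (4,1)
Step 7: enter (4,1), '\' deflects left->up, move up to (3,1)
Step 8: enter (3,1), '.' pass, move up to (2,1)
Step 9: enter (2,1), '\' deflects up->left, move left to (2,0)
Step 10: enter (2,0), '.' pass, move left to (2,-1)
Step 11: at (2,-1) — EXIT via left edge, pos 2

Answer: left 2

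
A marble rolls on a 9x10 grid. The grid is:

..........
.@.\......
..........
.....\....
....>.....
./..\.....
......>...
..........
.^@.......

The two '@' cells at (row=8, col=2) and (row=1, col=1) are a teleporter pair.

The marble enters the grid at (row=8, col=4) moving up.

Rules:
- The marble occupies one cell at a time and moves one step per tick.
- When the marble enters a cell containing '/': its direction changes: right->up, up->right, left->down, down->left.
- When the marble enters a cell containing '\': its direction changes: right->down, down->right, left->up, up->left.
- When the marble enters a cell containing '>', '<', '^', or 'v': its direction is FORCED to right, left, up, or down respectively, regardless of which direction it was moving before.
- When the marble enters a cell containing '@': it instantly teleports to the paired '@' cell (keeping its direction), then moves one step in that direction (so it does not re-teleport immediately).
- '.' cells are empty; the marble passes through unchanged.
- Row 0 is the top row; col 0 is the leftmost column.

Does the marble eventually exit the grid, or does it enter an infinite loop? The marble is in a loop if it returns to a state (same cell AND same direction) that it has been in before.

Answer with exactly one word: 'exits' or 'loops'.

Answer: exits

Derivation:
Step 1: enter (8,4), '.' pass, move up to (7,4)
Step 2: enter (7,4), '.' pass, move up to (6,4)
Step 3: enter (6,4), '.' pass, move up to (5,4)
Step 4: enter (5,4), '\' deflects up->left, move left to (5,3)
Step 5: enter (5,3), '.' pass, move left to (5,2)
Step 6: enter (5,2), '.' pass, move left to (5,1)
Step 7: enter (5,1), '/' deflects left->down, move down to (6,1)
Step 8: enter (6,1), '.' pass, move down to (7,1)
Step 9: enter (7,1), '.' pass, move down to (8,1)
Step 10: enter (8,1), '^' forces down->up, move up to (7,1)
Step 11: enter (7,1), '.' pass, move up to (6,1)
Step 12: enter (6,1), '.' pass, move up to (5,1)
Step 13: enter (5,1), '/' deflects up->right, move right to (5,2)
Step 14: enter (5,2), '.' pass, move right to (5,3)
Step 15: enter (5,3), '.' pass, move right to (5,4)
Step 16: enter (5,4), '\' deflects right->down, move down to (6,4)
Step 17: enter (6,4), '.' pass, move down to (7,4)
Step 18: enter (7,4), '.' pass, move down to (8,4)
Step 19: enter (8,4), '.' pass, move down to (9,4)
Step 20: at (9,4) — EXIT via bottom edge, pos 4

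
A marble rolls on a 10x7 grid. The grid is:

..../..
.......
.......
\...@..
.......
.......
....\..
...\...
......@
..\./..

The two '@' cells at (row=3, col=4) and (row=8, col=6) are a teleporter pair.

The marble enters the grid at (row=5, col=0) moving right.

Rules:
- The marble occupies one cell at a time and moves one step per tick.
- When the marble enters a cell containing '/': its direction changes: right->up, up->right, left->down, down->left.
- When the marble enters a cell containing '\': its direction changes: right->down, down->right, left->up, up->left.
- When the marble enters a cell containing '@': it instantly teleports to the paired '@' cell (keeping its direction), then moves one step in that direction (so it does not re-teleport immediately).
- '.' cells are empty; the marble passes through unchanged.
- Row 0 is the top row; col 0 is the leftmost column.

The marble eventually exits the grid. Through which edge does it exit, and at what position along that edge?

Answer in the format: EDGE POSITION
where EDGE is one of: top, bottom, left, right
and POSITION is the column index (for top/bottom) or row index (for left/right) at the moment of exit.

Step 1: enter (5,0), '.' pass, move right to (5,1)
Step 2: enter (5,1), '.' pass, move right to (5,2)
Step 3: enter (5,2), '.' pass, move right to (5,3)
Step 4: enter (5,3), '.' pass, move right to (5,4)
Step 5: enter (5,4), '.' pass, move right to (5,5)
Step 6: enter (5,5), '.' pass, move right to (5,6)
Step 7: enter (5,6), '.' pass, move right to (5,7)
Step 8: at (5,7) — EXIT via right edge, pos 5

Answer: right 5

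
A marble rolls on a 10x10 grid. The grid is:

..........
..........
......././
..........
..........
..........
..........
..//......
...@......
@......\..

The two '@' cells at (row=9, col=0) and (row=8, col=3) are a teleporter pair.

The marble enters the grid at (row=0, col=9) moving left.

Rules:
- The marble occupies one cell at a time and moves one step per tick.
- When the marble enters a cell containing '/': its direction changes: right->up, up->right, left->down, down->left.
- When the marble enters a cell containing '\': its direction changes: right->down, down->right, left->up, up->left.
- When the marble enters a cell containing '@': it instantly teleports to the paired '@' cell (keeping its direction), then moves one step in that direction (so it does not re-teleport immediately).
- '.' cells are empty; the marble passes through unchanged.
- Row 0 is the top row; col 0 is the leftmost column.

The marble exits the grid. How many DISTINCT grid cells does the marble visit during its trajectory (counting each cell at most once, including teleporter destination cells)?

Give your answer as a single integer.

Answer: 10

Derivation:
Step 1: enter (0,9), '.' pass, move left to (0,8)
Step 2: enter (0,8), '.' pass, move left to (0,7)
Step 3: enter (0,7), '.' pass, move left to (0,6)
Step 4: enter (0,6), '.' pass, move left to (0,5)
Step 5: enter (0,5), '.' pass, move left to (0,4)
Step 6: enter (0,4), '.' pass, move left to (0,3)
Step 7: enter (0,3), '.' pass, move left to (0,2)
Step 8: enter (0,2), '.' pass, move left to (0,1)
Step 9: enter (0,1), '.' pass, move left to (0,0)
Step 10: enter (0,0), '.' pass, move left to (0,-1)
Step 11: at (0,-1) — EXIT via left edge, pos 0
Distinct cells visited: 10 (path length 10)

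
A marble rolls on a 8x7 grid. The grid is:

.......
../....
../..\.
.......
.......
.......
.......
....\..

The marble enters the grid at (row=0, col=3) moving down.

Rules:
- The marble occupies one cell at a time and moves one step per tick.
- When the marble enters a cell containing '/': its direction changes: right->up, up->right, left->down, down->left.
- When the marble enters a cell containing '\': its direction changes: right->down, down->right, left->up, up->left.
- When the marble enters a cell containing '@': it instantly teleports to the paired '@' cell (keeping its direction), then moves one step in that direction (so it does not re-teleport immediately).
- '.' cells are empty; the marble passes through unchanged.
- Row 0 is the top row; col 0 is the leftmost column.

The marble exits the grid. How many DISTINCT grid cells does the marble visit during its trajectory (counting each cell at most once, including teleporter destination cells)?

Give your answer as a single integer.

Answer: 8

Derivation:
Step 1: enter (0,3), '.' pass, move down to (1,3)
Step 2: enter (1,3), '.' pass, move down to (2,3)
Step 3: enter (2,3), '.' pass, move down to (3,3)
Step 4: enter (3,3), '.' pass, move down to (4,3)
Step 5: enter (4,3), '.' pass, move down to (5,3)
Step 6: enter (5,3), '.' pass, move down to (6,3)
Step 7: enter (6,3), '.' pass, move down to (7,3)
Step 8: enter (7,3), '.' pass, move down to (8,3)
Step 9: at (8,3) — EXIT via bottom edge, pos 3
Distinct cells visited: 8 (path length 8)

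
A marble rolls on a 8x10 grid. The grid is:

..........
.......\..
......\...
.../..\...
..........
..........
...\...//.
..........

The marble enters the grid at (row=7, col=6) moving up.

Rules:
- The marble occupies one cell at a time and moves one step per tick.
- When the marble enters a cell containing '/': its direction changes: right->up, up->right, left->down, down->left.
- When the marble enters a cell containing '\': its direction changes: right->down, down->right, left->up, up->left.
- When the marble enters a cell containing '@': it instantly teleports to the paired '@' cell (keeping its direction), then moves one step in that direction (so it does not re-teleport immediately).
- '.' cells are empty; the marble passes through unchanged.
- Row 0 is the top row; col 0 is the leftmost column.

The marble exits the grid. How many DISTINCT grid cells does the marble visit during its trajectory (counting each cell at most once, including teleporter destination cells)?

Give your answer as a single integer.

Answer: 26

Derivation:
Step 1: enter (7,6), '.' pass, move up to (6,6)
Step 2: enter (6,6), '.' pass, move up to (5,6)
Step 3: enter (5,6), '.' pass, move up to (4,6)
Step 4: enter (4,6), '.' pass, move up to (3,6)
Step 5: enter (3,6), '\' deflects up->left, move left to (3,5)
Step 6: enter (3,5), '.' pass, move left to (3,4)
Step 7: enter (3,4), '.' pass, move left to (3,3)
Step 8: enter (3,3), '/' deflects left->down, move down to (4,3)
Step 9: enter (4,3), '.' pass, move down to (5,3)
Step 10: enter (5,3), '.' pass, move down to (6,3)
Step 11: enter (6,3), '\' deflects down->right, move right to (6,4)
Step 12: enter (6,4), '.' pass, move right to (6,5)
Step 13: enter (6,5), '.' pass, move right to (6,6)
Step 14: enter (6,6), '.' pass, move right to (6,7)
Step 15: enter (6,7), '/' deflects right->up, move up to (5,7)
Step 16: enter (5,7), '.' pass, move up to (4,7)
Step 17: enter (4,7), '.' pass, move up to (3,7)
Step 18: enter (3,7), '.' pass, move up to (2,7)
Step 19: enter (2,7), '.' pass, move up to (1,7)
Step 20: enter (1,7), '\' deflects up->left, move left to (1,6)
Step 21: enter (1,6), '.' pass, move left to (1,5)
Step 22: enter (1,5), '.' pass, move left to (1,4)
Step 23: enter (1,4), '.' pass, move left to (1,3)
Step 24: enter (1,3), '.' pass, move left to (1,2)
Step 25: enter (1,2), '.' pass, move left to (1,1)
Step 26: enter (1,1), '.' pass, move left to (1,0)
Step 27: enter (1,0), '.' pass, move left to (1,-1)
Step 28: at (1,-1) — EXIT via left edge, pos 1
Distinct cells visited: 26 (path length 27)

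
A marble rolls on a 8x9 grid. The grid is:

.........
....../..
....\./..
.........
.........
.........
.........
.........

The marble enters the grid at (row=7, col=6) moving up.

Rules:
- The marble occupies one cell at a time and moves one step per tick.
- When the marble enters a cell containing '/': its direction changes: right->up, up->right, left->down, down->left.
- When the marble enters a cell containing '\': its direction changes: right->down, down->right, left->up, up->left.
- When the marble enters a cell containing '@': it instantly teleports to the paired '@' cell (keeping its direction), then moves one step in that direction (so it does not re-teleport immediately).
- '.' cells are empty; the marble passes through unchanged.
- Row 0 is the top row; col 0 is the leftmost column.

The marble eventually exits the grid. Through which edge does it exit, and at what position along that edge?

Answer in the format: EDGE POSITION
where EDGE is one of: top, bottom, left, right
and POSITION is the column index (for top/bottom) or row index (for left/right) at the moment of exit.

Step 1: enter (7,6), '.' pass, move up to (6,6)
Step 2: enter (6,6), '.' pass, move up to (5,6)
Step 3: enter (5,6), '.' pass, move up to (4,6)
Step 4: enter (4,6), '.' pass, move up to (3,6)
Step 5: enter (3,6), '.' pass, move up to (2,6)
Step 6: enter (2,6), '/' deflects up->right, move right to (2,7)
Step 7: enter (2,7), '.' pass, move right to (2,8)
Step 8: enter (2,8), '.' pass, move right to (2,9)
Step 9: at (2,9) — EXIT via right edge, pos 2

Answer: right 2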